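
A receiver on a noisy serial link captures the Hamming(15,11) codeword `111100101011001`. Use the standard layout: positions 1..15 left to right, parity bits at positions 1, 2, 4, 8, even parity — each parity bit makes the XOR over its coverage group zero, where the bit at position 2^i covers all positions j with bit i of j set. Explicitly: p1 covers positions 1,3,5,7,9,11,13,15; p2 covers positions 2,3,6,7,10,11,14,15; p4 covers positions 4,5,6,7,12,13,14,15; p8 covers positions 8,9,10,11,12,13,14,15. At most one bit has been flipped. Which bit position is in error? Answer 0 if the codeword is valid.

s1: b1⊕b3⊕b5⊕b7⊕b9⊕b11⊕b13⊕b15 = 1⊕1⊕0⊕1⊕1⊕1⊕0⊕1 = 0
s2: b2⊕b3⊕b6⊕b7⊕b10⊕b11⊕b14⊕b15 = 1⊕1⊕0⊕1⊕0⊕1⊕0⊕1 = 1
s4: b4⊕b5⊕b6⊕b7⊕b12⊕b13⊕b14⊕b15 = 1⊕0⊕0⊕1⊕1⊕0⊕0⊕1 = 0
s8: b8⊕b9⊕b10⊕b11⊕b12⊕b13⊕b14⊕b15 = 0⊕1⊕0⊕1⊕1⊕0⊕0⊕1 = 0
Syndrome (s8...s1) = 0010 → position 2.

2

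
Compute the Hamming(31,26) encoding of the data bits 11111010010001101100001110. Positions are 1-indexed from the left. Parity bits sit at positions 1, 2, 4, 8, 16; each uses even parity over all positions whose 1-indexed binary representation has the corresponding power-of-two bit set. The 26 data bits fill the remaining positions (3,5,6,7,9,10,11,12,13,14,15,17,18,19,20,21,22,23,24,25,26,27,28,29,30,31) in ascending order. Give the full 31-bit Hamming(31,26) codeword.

Place data bits at non-power-of-two positions: b3=1, b5=1, b6=1, b7=1, b9=1, b10=0, b11=1, b12=0, b13=0, b14=1, b15=0, b17=0, b18=0, b19=1, b20=1, b21=0, b22=1, b23=1, b24=0, b25=0, b26=0, b27=0, b28=1, b29=1, b30=1, b31=0.
p1 = XOR of data positions {3,5,7,9,11,13,15,17,19,21,23,25,27,29,31} = 1⊕1⊕1⊕1⊕1⊕0⊕0⊕0⊕1⊕0⊕1⊕0⊕0⊕1⊕0 = 0
p2 = XOR of data positions {3,6,7,10,11,14,15,18,19,22,23,26,27,30,31} = 1⊕1⊕1⊕0⊕1⊕1⊕0⊕0⊕1⊕1⊕1⊕0⊕0⊕1⊕0 = 1
p4 = XOR of data positions {5,6,7,12,13,14,15,20,21,22,23,28,29,30,31} = 1⊕1⊕1⊕0⊕0⊕1⊕0⊕1⊕0⊕1⊕1⊕1⊕1⊕1⊕0 = 0
p8 = XOR of data positions {9,10,11,12,13,14,15,24,25,26,27,28,29,30,31} = 1⊕0⊕1⊕0⊕0⊕1⊕0⊕0⊕0⊕0⊕0⊕1⊕1⊕1⊕0 = 0
p16 = XOR of data positions {17,18,19,20,21,22,23,24,25,26,27,28,29,30,31} = 0⊕0⊕1⊕1⊕0⊕1⊕1⊕0⊕0⊕0⊕0⊕1⊕1⊕1⊕0 = 1
Codeword b1..b31 = 0110111010100101001101100001110

0110111010100101001101100001110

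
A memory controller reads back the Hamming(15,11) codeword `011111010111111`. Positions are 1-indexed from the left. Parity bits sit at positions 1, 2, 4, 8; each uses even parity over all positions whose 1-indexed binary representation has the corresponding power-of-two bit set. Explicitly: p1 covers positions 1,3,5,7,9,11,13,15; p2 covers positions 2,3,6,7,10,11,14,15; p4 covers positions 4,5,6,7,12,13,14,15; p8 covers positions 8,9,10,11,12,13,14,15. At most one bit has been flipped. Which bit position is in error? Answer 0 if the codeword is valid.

s1: b1⊕b3⊕b5⊕b7⊕b9⊕b11⊕b13⊕b15 = 0⊕1⊕1⊕0⊕0⊕1⊕1⊕1 = 1
s2: b2⊕b3⊕b6⊕b7⊕b10⊕b11⊕b14⊕b15 = 1⊕1⊕1⊕0⊕1⊕1⊕1⊕1 = 1
s4: b4⊕b5⊕b6⊕b7⊕b12⊕b13⊕b14⊕b15 = 1⊕1⊕1⊕0⊕1⊕1⊕1⊕1 = 1
s8: b8⊕b9⊕b10⊕b11⊕b12⊕b13⊕b14⊕b15 = 1⊕0⊕1⊕1⊕1⊕1⊕1⊕1 = 1
Syndrome (s8...s1) = 1111 → position 15.

15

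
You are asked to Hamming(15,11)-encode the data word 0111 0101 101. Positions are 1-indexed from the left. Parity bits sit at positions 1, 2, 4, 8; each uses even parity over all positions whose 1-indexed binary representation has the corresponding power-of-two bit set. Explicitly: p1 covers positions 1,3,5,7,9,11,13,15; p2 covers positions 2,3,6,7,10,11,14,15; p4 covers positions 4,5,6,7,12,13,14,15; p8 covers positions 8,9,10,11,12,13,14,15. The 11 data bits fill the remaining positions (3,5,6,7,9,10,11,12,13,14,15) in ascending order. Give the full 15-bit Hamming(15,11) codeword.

000011100101101

Place data bits at non-power-of-two positions: b3=0, b5=1, b6=1, b7=1, b9=0, b10=1, b11=0, b12=1, b13=1, b14=0, b15=1.
p1 = XOR of data positions {3,5,7,9,11,13,15} = 0⊕1⊕1⊕0⊕0⊕1⊕1 = 0
p2 = XOR of data positions {3,6,7,10,11,14,15} = 0⊕1⊕1⊕1⊕0⊕0⊕1 = 0
p4 = XOR of data positions {5,6,7,12,13,14,15} = 1⊕1⊕1⊕1⊕1⊕0⊕1 = 0
p8 = XOR of data positions {9,10,11,12,13,14,15} = 0⊕1⊕0⊕1⊕1⊕0⊕1 = 0
Codeword b1..b15 = 000011100101101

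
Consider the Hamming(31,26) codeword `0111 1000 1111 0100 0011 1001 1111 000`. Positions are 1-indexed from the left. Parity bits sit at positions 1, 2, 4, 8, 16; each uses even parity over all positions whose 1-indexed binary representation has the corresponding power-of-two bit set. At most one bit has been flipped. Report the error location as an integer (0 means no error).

4

s1: b1⊕b3⊕b5⊕b7⊕b9⊕b11⊕b13⊕b15⊕b17⊕b19⊕b21⊕b23⊕b25⊕b27⊕b29⊕b31 = 0⊕1⊕1⊕0⊕1⊕1⊕0⊕0⊕0⊕1⊕1⊕0⊕1⊕1⊕0⊕0 = 0
s2: b2⊕b3⊕b6⊕b7⊕b10⊕b11⊕b14⊕b15⊕b18⊕b19⊕b22⊕b23⊕b26⊕b27⊕b30⊕b31 = 1⊕1⊕0⊕0⊕1⊕1⊕1⊕0⊕0⊕1⊕0⊕0⊕1⊕1⊕0⊕0 = 0
s4: b4⊕b5⊕b6⊕b7⊕b12⊕b13⊕b14⊕b15⊕b20⊕b21⊕b22⊕b23⊕b28⊕b29⊕b30⊕b31 = 1⊕1⊕0⊕0⊕1⊕0⊕1⊕0⊕1⊕1⊕0⊕0⊕1⊕0⊕0⊕0 = 1
s8: b8⊕b9⊕b10⊕b11⊕b12⊕b13⊕b14⊕b15⊕b24⊕b25⊕b26⊕b27⊕b28⊕b29⊕b30⊕b31 = 0⊕1⊕1⊕1⊕1⊕0⊕1⊕0⊕1⊕1⊕1⊕1⊕1⊕0⊕0⊕0 = 0
s16: b16⊕b17⊕b18⊕b19⊕b20⊕b21⊕b22⊕b23⊕b24⊕b25⊕b26⊕b27⊕b28⊕b29⊕b30⊕b31 = 0⊕0⊕0⊕1⊕1⊕1⊕0⊕0⊕1⊕1⊕1⊕1⊕1⊕0⊕0⊕0 = 0
Syndrome (s16...s1) = 00100 → position 4.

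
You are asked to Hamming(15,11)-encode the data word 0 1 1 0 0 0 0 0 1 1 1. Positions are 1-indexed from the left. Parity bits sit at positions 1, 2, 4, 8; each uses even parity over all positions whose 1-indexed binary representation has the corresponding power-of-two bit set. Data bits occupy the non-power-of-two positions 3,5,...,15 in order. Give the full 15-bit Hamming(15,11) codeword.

110111010000111

Place data bits at non-power-of-two positions: b3=0, b5=1, b6=1, b7=0, b9=0, b10=0, b11=0, b12=0, b13=1, b14=1, b15=1.
p1 = XOR of data positions {3,5,7,9,11,13,15} = 0⊕1⊕0⊕0⊕0⊕1⊕1 = 1
p2 = XOR of data positions {3,6,7,10,11,14,15} = 0⊕1⊕0⊕0⊕0⊕1⊕1 = 1
p4 = XOR of data positions {5,6,7,12,13,14,15} = 1⊕1⊕0⊕0⊕1⊕1⊕1 = 1
p8 = XOR of data positions {9,10,11,12,13,14,15} = 0⊕0⊕0⊕0⊕1⊕1⊕1 = 1
Codeword b1..b15 = 110111010000111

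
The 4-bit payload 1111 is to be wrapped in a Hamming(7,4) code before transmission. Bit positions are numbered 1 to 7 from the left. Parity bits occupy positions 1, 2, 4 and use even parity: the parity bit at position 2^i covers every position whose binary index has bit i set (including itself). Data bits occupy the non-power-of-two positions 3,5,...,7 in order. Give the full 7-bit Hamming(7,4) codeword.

Place data bits at non-power-of-two positions: b3=1, b5=1, b6=1, b7=1.
p1 = XOR of data positions {3,5,7} = 1⊕1⊕1 = 1
p2 = XOR of data positions {3,6,7} = 1⊕1⊕1 = 1
p4 = XOR of data positions {5,6,7} = 1⊕1⊕1 = 1
Codeword b1..b7 = 1111111

1111111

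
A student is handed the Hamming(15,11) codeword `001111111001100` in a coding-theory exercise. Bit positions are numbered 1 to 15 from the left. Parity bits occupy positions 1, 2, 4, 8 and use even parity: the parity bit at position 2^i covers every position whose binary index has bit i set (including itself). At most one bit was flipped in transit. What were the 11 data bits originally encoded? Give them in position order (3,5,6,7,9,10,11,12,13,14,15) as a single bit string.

01111001100

s1: b1⊕b3⊕b5⊕b7⊕b9⊕b11⊕b13⊕b15 = 0⊕1⊕1⊕1⊕1⊕0⊕1⊕0 = 1
s2: b2⊕b3⊕b6⊕b7⊕b10⊕b11⊕b14⊕b15 = 0⊕1⊕1⊕1⊕0⊕0⊕0⊕0 = 1
s4: b4⊕b5⊕b6⊕b7⊕b12⊕b13⊕b14⊕b15 = 1⊕1⊕1⊕1⊕1⊕1⊕0⊕0 = 0
s8: b8⊕b9⊕b10⊕b11⊕b12⊕b13⊕b14⊕b15 = 1⊕1⊕0⊕0⊕1⊕1⊕0⊕0 = 0
Syndrome (s8...s1) = 0011 → position 3.
Flip bit 3: corrected codeword = 000111111001100
Data bits at positions 3,5,6,7,9,10,11,12,13,14,15: 01111001100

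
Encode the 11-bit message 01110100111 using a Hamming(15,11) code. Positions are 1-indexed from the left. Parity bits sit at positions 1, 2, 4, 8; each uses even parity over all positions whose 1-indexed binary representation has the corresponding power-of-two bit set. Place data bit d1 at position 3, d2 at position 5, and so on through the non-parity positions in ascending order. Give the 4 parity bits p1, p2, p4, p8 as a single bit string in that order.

0100

Place data bits at non-power-of-two positions: b3=0, b5=1, b6=1, b7=1, b9=0, b10=1, b11=0, b12=0, b13=1, b14=1, b15=1.
p1 = XOR of data positions {3,5,7,9,11,13,15} = 0⊕1⊕1⊕0⊕0⊕1⊕1 = 0
p2 = XOR of data positions {3,6,7,10,11,14,15} = 0⊕1⊕1⊕1⊕0⊕1⊕1 = 1
p4 = XOR of data positions {5,6,7,12,13,14,15} = 1⊕1⊕1⊕0⊕1⊕1⊕1 = 0
p8 = XOR of data positions {9,10,11,12,13,14,15} = 0⊕1⊕0⊕0⊕1⊕1⊕1 = 0
Parity bits p1,p2,p4,p8 = 0100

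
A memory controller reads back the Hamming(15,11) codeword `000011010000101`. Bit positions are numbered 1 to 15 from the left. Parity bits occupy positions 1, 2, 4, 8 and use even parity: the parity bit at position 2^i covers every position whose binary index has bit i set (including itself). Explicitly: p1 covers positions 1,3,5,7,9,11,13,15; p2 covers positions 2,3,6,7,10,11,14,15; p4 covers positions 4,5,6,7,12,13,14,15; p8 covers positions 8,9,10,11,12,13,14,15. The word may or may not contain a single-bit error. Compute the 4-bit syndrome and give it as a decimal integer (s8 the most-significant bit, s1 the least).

9

s1: b1⊕b3⊕b5⊕b7⊕b9⊕b11⊕b13⊕b15 = 0⊕0⊕1⊕0⊕0⊕0⊕1⊕1 = 1
s2: b2⊕b3⊕b6⊕b7⊕b10⊕b11⊕b14⊕b15 = 0⊕0⊕1⊕0⊕0⊕0⊕0⊕1 = 0
s4: b4⊕b5⊕b6⊕b7⊕b12⊕b13⊕b14⊕b15 = 0⊕1⊕1⊕0⊕0⊕1⊕0⊕1 = 0
s8: b8⊕b9⊕b10⊕b11⊕b12⊕b13⊕b14⊕b15 = 1⊕0⊕0⊕0⊕0⊕1⊕0⊕1 = 1
Syndrome (s8...s1) = 1001 → position 9.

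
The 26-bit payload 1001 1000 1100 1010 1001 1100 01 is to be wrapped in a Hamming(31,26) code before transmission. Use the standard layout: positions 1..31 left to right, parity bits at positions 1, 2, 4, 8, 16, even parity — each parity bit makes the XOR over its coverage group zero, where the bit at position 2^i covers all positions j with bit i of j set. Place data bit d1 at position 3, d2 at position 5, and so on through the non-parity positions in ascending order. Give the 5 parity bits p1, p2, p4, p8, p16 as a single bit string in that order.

Place data bits at non-power-of-two positions: b3=1, b5=0, b6=0, b7=1, b9=1, b10=0, b11=0, b12=0, b13=1, b14=1, b15=0, b17=0, b18=1, b19=0, b20=1, b21=0, b22=1, b23=0, b24=0, b25=1, b26=1, b27=1, b28=0, b29=0, b30=0, b31=1.
p1 = XOR of data positions {3,5,7,9,11,13,15,17,19,21,23,25,27,29,31} = 1⊕0⊕1⊕1⊕0⊕1⊕0⊕0⊕0⊕0⊕0⊕1⊕1⊕0⊕1 = 1
p2 = XOR of data positions {3,6,7,10,11,14,15,18,19,22,23,26,27,30,31} = 1⊕0⊕1⊕0⊕0⊕1⊕0⊕1⊕0⊕1⊕0⊕1⊕1⊕0⊕1 = 0
p4 = XOR of data positions {5,6,7,12,13,14,15,20,21,22,23,28,29,30,31} = 0⊕0⊕1⊕0⊕1⊕1⊕0⊕1⊕0⊕1⊕0⊕0⊕0⊕0⊕1 = 0
p8 = XOR of data positions {9,10,11,12,13,14,15,24,25,26,27,28,29,30,31} = 1⊕0⊕0⊕0⊕1⊕1⊕0⊕0⊕1⊕1⊕1⊕0⊕0⊕0⊕1 = 1
p16 = XOR of data positions {17,18,19,20,21,22,23,24,25,26,27,28,29,30,31} = 0⊕1⊕0⊕1⊕0⊕1⊕0⊕0⊕1⊕1⊕1⊕0⊕0⊕0⊕1 = 1
Parity bits p1,p2,p4,p8,p16 = 10011

10011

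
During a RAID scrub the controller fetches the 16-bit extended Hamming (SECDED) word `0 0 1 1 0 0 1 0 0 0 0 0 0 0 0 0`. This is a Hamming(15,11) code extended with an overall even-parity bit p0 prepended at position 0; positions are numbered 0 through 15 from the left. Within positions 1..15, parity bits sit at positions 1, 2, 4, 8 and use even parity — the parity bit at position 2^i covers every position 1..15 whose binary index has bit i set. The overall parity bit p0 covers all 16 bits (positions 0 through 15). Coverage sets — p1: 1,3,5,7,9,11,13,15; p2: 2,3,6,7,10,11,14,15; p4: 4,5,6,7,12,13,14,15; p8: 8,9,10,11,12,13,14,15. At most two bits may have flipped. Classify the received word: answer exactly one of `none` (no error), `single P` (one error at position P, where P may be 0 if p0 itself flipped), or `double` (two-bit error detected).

s1: b1⊕b3⊕b5⊕b7⊕b9⊕b11⊕b13⊕b15 = 0⊕1⊕0⊕0⊕0⊕0⊕0⊕0 = 1
s2: b2⊕b3⊕b6⊕b7⊕b10⊕b11⊕b14⊕b15 = 1⊕1⊕1⊕0⊕0⊕0⊕0⊕0 = 1
s4: b4⊕b5⊕b6⊕b7⊕b12⊕b13⊕b14⊕b15 = 0⊕0⊕1⊕0⊕0⊕0⊕0⊕0 = 1
s8: b8⊕b9⊕b10⊕b11⊕b12⊕b13⊕b14⊕b15 = 0⊕0⊕0⊕0⊕0⊕0⊕0⊕0 = 0
Syndrome (s8...s1) = 0111 → position 7.
Overall parity (XOR of all 16 bits, including p0): 0⊕0⊕1⊕1⊕0⊕0⊕1⊕0⊕0⊕0⊕0⊕0⊕0⊕0⊕0⊕0 = 1
Overall=1, syndrome position=7 → single-bit error at position 7.

single 7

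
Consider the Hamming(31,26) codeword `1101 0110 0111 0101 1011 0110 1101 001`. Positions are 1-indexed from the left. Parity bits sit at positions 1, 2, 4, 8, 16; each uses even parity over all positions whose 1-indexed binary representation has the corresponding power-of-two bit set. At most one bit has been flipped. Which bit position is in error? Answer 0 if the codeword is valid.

s1: b1⊕b3⊕b5⊕b7⊕b9⊕b11⊕b13⊕b15⊕b17⊕b19⊕b21⊕b23⊕b25⊕b27⊕b29⊕b31 = 1⊕0⊕0⊕1⊕0⊕1⊕0⊕0⊕1⊕1⊕0⊕1⊕1⊕0⊕0⊕1 = 0
s2: b2⊕b3⊕b6⊕b7⊕b10⊕b11⊕b14⊕b15⊕b18⊕b19⊕b22⊕b23⊕b26⊕b27⊕b30⊕b31 = 1⊕0⊕1⊕1⊕1⊕1⊕1⊕0⊕0⊕1⊕1⊕1⊕1⊕0⊕0⊕1 = 1
s4: b4⊕b5⊕b6⊕b7⊕b12⊕b13⊕b14⊕b15⊕b20⊕b21⊕b22⊕b23⊕b28⊕b29⊕b30⊕b31 = 1⊕0⊕1⊕1⊕1⊕0⊕1⊕0⊕1⊕0⊕1⊕1⊕1⊕0⊕0⊕1 = 0
s8: b8⊕b9⊕b10⊕b11⊕b12⊕b13⊕b14⊕b15⊕b24⊕b25⊕b26⊕b27⊕b28⊕b29⊕b30⊕b31 = 0⊕0⊕1⊕1⊕1⊕0⊕1⊕0⊕0⊕1⊕1⊕0⊕1⊕0⊕0⊕1 = 0
s16: b16⊕b17⊕b18⊕b19⊕b20⊕b21⊕b22⊕b23⊕b24⊕b25⊕b26⊕b27⊕b28⊕b29⊕b30⊕b31 = 1⊕1⊕0⊕1⊕1⊕0⊕1⊕1⊕0⊕1⊕1⊕0⊕1⊕0⊕0⊕1 = 0
Syndrome (s16...s1) = 00010 → position 2.

2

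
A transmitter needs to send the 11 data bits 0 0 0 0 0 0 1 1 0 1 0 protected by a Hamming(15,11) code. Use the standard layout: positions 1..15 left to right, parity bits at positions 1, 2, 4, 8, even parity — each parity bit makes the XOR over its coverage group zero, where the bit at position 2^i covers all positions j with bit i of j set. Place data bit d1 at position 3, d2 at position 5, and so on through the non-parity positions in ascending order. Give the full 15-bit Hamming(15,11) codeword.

100000010011010

Place data bits at non-power-of-two positions: b3=0, b5=0, b6=0, b7=0, b9=0, b10=0, b11=1, b12=1, b13=0, b14=1, b15=0.
p1 = XOR of data positions {3,5,7,9,11,13,15} = 0⊕0⊕0⊕0⊕1⊕0⊕0 = 1
p2 = XOR of data positions {3,6,7,10,11,14,15} = 0⊕0⊕0⊕0⊕1⊕1⊕0 = 0
p4 = XOR of data positions {5,6,7,12,13,14,15} = 0⊕0⊕0⊕1⊕0⊕1⊕0 = 0
p8 = XOR of data positions {9,10,11,12,13,14,15} = 0⊕0⊕1⊕1⊕0⊕1⊕0 = 1
Codeword b1..b15 = 100000010011010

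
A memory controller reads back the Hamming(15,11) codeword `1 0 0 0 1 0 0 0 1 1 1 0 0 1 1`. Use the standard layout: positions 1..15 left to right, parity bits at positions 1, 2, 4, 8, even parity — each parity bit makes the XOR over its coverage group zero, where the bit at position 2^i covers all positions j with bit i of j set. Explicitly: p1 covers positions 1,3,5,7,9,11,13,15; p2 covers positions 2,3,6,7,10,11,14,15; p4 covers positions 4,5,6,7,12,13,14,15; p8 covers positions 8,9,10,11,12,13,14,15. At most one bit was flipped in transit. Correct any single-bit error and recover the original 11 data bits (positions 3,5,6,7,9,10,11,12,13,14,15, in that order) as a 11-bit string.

01001110111

s1: b1⊕b3⊕b5⊕b7⊕b9⊕b11⊕b13⊕b15 = 1⊕0⊕1⊕0⊕1⊕1⊕0⊕1 = 1
s2: b2⊕b3⊕b6⊕b7⊕b10⊕b11⊕b14⊕b15 = 0⊕0⊕0⊕0⊕1⊕1⊕1⊕1 = 0
s4: b4⊕b5⊕b6⊕b7⊕b12⊕b13⊕b14⊕b15 = 0⊕1⊕0⊕0⊕0⊕0⊕1⊕1 = 1
s8: b8⊕b9⊕b10⊕b11⊕b12⊕b13⊕b14⊕b15 = 0⊕1⊕1⊕1⊕0⊕0⊕1⊕1 = 1
Syndrome (s8...s1) = 1101 → position 13.
Flip bit 13: corrected codeword = 100010001110111
Data bits at positions 3,5,6,7,9,10,11,12,13,14,15: 01001110111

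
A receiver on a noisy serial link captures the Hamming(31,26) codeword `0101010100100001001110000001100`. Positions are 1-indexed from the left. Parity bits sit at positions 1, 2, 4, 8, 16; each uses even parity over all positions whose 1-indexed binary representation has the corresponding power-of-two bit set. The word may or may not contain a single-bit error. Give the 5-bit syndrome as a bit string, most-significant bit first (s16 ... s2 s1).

s1: b1⊕b3⊕b5⊕b7⊕b9⊕b11⊕b13⊕b15⊕b17⊕b19⊕b21⊕b23⊕b25⊕b27⊕b29⊕b31 = 0⊕0⊕0⊕0⊕0⊕1⊕0⊕0⊕0⊕1⊕1⊕0⊕0⊕0⊕1⊕0 = 0
s2: b2⊕b3⊕b6⊕b7⊕b10⊕b11⊕b14⊕b15⊕b18⊕b19⊕b22⊕b23⊕b26⊕b27⊕b30⊕b31 = 1⊕0⊕1⊕0⊕0⊕1⊕0⊕0⊕0⊕1⊕0⊕0⊕0⊕0⊕0⊕0 = 0
s4: b4⊕b5⊕b6⊕b7⊕b12⊕b13⊕b14⊕b15⊕b20⊕b21⊕b22⊕b23⊕b28⊕b29⊕b30⊕b31 = 1⊕0⊕1⊕0⊕0⊕0⊕0⊕0⊕1⊕1⊕0⊕0⊕1⊕1⊕0⊕0 = 0
s8: b8⊕b9⊕b10⊕b11⊕b12⊕b13⊕b14⊕b15⊕b24⊕b25⊕b26⊕b27⊕b28⊕b29⊕b30⊕b31 = 1⊕0⊕0⊕1⊕0⊕0⊕0⊕0⊕0⊕0⊕0⊕0⊕1⊕1⊕0⊕0 = 0
s16: b16⊕b17⊕b18⊕b19⊕b20⊕b21⊕b22⊕b23⊕b24⊕b25⊕b26⊕b27⊕b28⊕b29⊕b30⊕b31 = 1⊕0⊕0⊕1⊕1⊕1⊕0⊕0⊕0⊕0⊕0⊕0⊕1⊕1⊕0⊕0 = 0
Syndrome (s16...s1) = 00000 → position 0 (no error).

00000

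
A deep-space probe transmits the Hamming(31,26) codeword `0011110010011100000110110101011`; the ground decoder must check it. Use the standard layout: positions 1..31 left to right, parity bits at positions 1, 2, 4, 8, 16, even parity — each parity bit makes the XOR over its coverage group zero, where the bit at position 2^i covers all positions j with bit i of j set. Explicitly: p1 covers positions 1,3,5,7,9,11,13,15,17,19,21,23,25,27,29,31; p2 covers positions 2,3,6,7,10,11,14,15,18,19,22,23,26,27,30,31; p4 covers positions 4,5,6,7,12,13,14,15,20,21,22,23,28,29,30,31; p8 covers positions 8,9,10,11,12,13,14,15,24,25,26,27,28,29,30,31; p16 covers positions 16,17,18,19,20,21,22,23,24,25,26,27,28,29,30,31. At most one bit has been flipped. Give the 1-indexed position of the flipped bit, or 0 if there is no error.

s1: b1⊕b3⊕b5⊕b7⊕b9⊕b11⊕b13⊕b15⊕b17⊕b19⊕b21⊕b23⊕b25⊕b27⊕b29⊕b31 = 0⊕1⊕1⊕0⊕1⊕0⊕1⊕0⊕0⊕0⊕1⊕1⊕0⊕0⊕0⊕1 = 1
s2: b2⊕b3⊕b6⊕b7⊕b10⊕b11⊕b14⊕b15⊕b18⊕b19⊕b22⊕b23⊕b26⊕b27⊕b30⊕b31 = 0⊕1⊕1⊕0⊕0⊕0⊕1⊕0⊕0⊕0⊕0⊕1⊕1⊕0⊕1⊕1 = 1
s4: b4⊕b5⊕b6⊕b7⊕b12⊕b13⊕b14⊕b15⊕b20⊕b21⊕b22⊕b23⊕b28⊕b29⊕b30⊕b31 = 1⊕1⊕1⊕0⊕1⊕1⊕1⊕0⊕1⊕1⊕0⊕1⊕1⊕0⊕1⊕1 = 0
s8: b8⊕b9⊕b10⊕b11⊕b12⊕b13⊕b14⊕b15⊕b24⊕b25⊕b26⊕b27⊕b28⊕b29⊕b30⊕b31 = 0⊕1⊕0⊕0⊕1⊕1⊕1⊕0⊕1⊕0⊕1⊕0⊕1⊕0⊕1⊕1 = 1
s16: b16⊕b17⊕b18⊕b19⊕b20⊕b21⊕b22⊕b23⊕b24⊕b25⊕b26⊕b27⊕b28⊕b29⊕b30⊕b31 = 0⊕0⊕0⊕0⊕1⊕1⊕0⊕1⊕1⊕0⊕1⊕0⊕1⊕0⊕1⊕1 = 0
Syndrome (s16...s1) = 01011 → position 11.

11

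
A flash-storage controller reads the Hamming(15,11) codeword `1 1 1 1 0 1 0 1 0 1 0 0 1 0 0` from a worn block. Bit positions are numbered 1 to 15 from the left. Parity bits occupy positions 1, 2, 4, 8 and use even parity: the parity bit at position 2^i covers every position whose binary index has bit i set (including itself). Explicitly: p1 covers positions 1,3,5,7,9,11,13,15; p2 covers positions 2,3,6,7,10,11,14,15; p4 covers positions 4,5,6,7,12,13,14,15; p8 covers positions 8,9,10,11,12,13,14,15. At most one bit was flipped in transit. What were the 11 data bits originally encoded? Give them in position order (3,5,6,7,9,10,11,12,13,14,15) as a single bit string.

s1: b1⊕b3⊕b5⊕b7⊕b9⊕b11⊕b13⊕b15 = 1⊕1⊕0⊕0⊕0⊕0⊕1⊕0 = 1
s2: b2⊕b3⊕b6⊕b7⊕b10⊕b11⊕b14⊕b15 = 1⊕1⊕1⊕0⊕1⊕0⊕0⊕0 = 0
s4: b4⊕b5⊕b6⊕b7⊕b12⊕b13⊕b14⊕b15 = 1⊕0⊕1⊕0⊕0⊕1⊕0⊕0 = 1
s8: b8⊕b9⊕b10⊕b11⊕b12⊕b13⊕b14⊕b15 = 1⊕0⊕1⊕0⊕0⊕1⊕0⊕0 = 1
Syndrome (s8...s1) = 1101 → position 13.
Flip bit 13: corrected codeword = 111101010100000
Data bits at positions 3,5,6,7,9,10,11,12,13,14,15: 10100100000

10100100000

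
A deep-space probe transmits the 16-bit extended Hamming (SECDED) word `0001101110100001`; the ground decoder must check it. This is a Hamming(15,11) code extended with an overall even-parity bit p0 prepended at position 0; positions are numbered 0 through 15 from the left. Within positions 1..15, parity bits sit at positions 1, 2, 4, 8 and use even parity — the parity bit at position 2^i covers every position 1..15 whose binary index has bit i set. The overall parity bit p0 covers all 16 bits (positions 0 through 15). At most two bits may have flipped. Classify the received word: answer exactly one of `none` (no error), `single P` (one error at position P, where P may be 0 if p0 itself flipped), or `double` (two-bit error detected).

s1: b1⊕b3⊕b5⊕b7⊕b9⊕b11⊕b13⊕b15 = 0⊕1⊕0⊕1⊕0⊕0⊕0⊕1 = 1
s2: b2⊕b3⊕b6⊕b7⊕b10⊕b11⊕b14⊕b15 = 0⊕1⊕1⊕1⊕1⊕0⊕0⊕1 = 1
s4: b4⊕b5⊕b6⊕b7⊕b12⊕b13⊕b14⊕b15 = 1⊕0⊕1⊕1⊕0⊕0⊕0⊕1 = 0
s8: b8⊕b9⊕b10⊕b11⊕b12⊕b13⊕b14⊕b15 = 1⊕0⊕1⊕0⊕0⊕0⊕0⊕1 = 1
Syndrome (s8...s1) = 1011 → position 11.
Overall parity (XOR of all 16 bits, including p0): 0⊕0⊕0⊕1⊕1⊕0⊕1⊕1⊕1⊕0⊕1⊕0⊕0⊕0⊕0⊕1 = 1
Overall=1, syndrome position=11 → single-bit error at position 11.

single 11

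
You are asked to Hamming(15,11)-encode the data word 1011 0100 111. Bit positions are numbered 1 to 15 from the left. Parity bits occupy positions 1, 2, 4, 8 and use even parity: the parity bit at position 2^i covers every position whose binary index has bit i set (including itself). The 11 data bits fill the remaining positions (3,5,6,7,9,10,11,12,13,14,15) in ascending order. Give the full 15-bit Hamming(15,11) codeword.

001101100100111

Place data bits at non-power-of-two positions: b3=1, b5=0, b6=1, b7=1, b9=0, b10=1, b11=0, b12=0, b13=1, b14=1, b15=1.
p1 = XOR of data positions {3,5,7,9,11,13,15} = 1⊕0⊕1⊕0⊕0⊕1⊕1 = 0
p2 = XOR of data positions {3,6,7,10,11,14,15} = 1⊕1⊕1⊕1⊕0⊕1⊕1 = 0
p4 = XOR of data positions {5,6,7,12,13,14,15} = 0⊕1⊕1⊕0⊕1⊕1⊕1 = 1
p8 = XOR of data positions {9,10,11,12,13,14,15} = 0⊕1⊕0⊕0⊕1⊕1⊕1 = 0
Codeword b1..b15 = 001101100100111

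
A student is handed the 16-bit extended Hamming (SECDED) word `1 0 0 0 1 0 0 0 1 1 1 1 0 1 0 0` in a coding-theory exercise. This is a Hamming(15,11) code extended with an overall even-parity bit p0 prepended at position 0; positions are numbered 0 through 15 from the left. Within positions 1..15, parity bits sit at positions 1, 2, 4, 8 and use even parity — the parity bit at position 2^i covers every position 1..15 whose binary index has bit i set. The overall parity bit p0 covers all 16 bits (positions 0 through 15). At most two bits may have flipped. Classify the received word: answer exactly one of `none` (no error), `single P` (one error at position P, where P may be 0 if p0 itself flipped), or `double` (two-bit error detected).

s1: b1⊕b3⊕b5⊕b7⊕b9⊕b11⊕b13⊕b15 = 0⊕0⊕0⊕0⊕1⊕1⊕1⊕0 = 1
s2: b2⊕b3⊕b6⊕b7⊕b10⊕b11⊕b14⊕b15 = 0⊕0⊕0⊕0⊕1⊕1⊕0⊕0 = 0
s4: b4⊕b5⊕b6⊕b7⊕b12⊕b13⊕b14⊕b15 = 1⊕0⊕0⊕0⊕0⊕1⊕0⊕0 = 0
s8: b8⊕b9⊕b10⊕b11⊕b12⊕b13⊕b14⊕b15 = 1⊕1⊕1⊕1⊕0⊕1⊕0⊕0 = 1
Syndrome (s8...s1) = 1001 → position 9.
Overall parity (XOR of all 16 bits, including p0): 1⊕0⊕0⊕0⊕1⊕0⊕0⊕0⊕1⊕1⊕1⊕1⊕0⊕1⊕0⊕0 = 1
Overall=1, syndrome position=9 → single-bit error at position 9.

single 9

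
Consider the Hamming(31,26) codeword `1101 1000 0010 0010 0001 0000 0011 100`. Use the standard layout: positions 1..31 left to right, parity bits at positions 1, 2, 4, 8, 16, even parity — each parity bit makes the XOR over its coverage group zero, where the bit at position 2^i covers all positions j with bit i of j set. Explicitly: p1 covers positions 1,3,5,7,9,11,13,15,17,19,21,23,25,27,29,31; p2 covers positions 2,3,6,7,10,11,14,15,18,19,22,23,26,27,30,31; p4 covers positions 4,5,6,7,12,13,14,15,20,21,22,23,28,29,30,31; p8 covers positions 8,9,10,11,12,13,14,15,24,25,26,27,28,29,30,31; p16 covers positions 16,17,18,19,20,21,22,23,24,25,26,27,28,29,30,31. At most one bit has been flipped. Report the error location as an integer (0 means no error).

8

s1: b1⊕b3⊕b5⊕b7⊕b9⊕b11⊕b13⊕b15⊕b17⊕b19⊕b21⊕b23⊕b25⊕b27⊕b29⊕b31 = 1⊕0⊕1⊕0⊕0⊕1⊕0⊕1⊕0⊕0⊕0⊕0⊕0⊕1⊕1⊕0 = 0
s2: b2⊕b3⊕b6⊕b7⊕b10⊕b11⊕b14⊕b15⊕b18⊕b19⊕b22⊕b23⊕b26⊕b27⊕b30⊕b31 = 1⊕0⊕0⊕0⊕0⊕1⊕0⊕1⊕0⊕0⊕0⊕0⊕0⊕1⊕0⊕0 = 0
s4: b4⊕b5⊕b6⊕b7⊕b12⊕b13⊕b14⊕b15⊕b20⊕b21⊕b22⊕b23⊕b28⊕b29⊕b30⊕b31 = 1⊕1⊕0⊕0⊕0⊕0⊕0⊕1⊕1⊕0⊕0⊕0⊕1⊕1⊕0⊕0 = 0
s8: b8⊕b9⊕b10⊕b11⊕b12⊕b13⊕b14⊕b15⊕b24⊕b25⊕b26⊕b27⊕b28⊕b29⊕b30⊕b31 = 0⊕0⊕0⊕1⊕0⊕0⊕0⊕1⊕0⊕0⊕0⊕1⊕1⊕1⊕0⊕0 = 1
s16: b16⊕b17⊕b18⊕b19⊕b20⊕b21⊕b22⊕b23⊕b24⊕b25⊕b26⊕b27⊕b28⊕b29⊕b30⊕b31 = 0⊕0⊕0⊕0⊕1⊕0⊕0⊕0⊕0⊕0⊕0⊕1⊕1⊕1⊕0⊕0 = 0
Syndrome (s16...s1) = 01000 → position 8.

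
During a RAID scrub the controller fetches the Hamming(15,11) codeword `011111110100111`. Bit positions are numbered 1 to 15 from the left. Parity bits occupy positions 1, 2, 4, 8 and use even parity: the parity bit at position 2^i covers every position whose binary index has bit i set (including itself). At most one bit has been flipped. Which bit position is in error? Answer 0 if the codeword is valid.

s1: b1⊕b3⊕b5⊕b7⊕b9⊕b11⊕b13⊕b15 = 0⊕1⊕1⊕1⊕0⊕0⊕1⊕1 = 1
s2: b2⊕b3⊕b6⊕b7⊕b10⊕b11⊕b14⊕b15 = 1⊕1⊕1⊕1⊕1⊕0⊕1⊕1 = 1
s4: b4⊕b5⊕b6⊕b7⊕b12⊕b13⊕b14⊕b15 = 1⊕1⊕1⊕1⊕0⊕1⊕1⊕1 = 1
s8: b8⊕b9⊕b10⊕b11⊕b12⊕b13⊕b14⊕b15 = 1⊕0⊕1⊕0⊕0⊕1⊕1⊕1 = 1
Syndrome (s8...s1) = 1111 → position 15.

15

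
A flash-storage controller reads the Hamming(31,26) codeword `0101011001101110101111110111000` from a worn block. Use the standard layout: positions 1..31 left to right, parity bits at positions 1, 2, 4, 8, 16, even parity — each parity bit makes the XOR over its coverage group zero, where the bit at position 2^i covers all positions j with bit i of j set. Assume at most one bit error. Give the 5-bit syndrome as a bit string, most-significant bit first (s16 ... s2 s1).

s1: b1⊕b3⊕b5⊕b7⊕b9⊕b11⊕b13⊕b15⊕b17⊕b19⊕b21⊕b23⊕b25⊕b27⊕b29⊕b31 = 0⊕0⊕0⊕1⊕0⊕1⊕1⊕1⊕1⊕1⊕1⊕1⊕0⊕1⊕0⊕0 = 1
s2: b2⊕b3⊕b6⊕b7⊕b10⊕b11⊕b14⊕b15⊕b18⊕b19⊕b22⊕b23⊕b26⊕b27⊕b30⊕b31 = 1⊕0⊕1⊕1⊕1⊕1⊕1⊕1⊕0⊕1⊕1⊕1⊕1⊕1⊕0⊕0 = 0
s4: b4⊕b5⊕b6⊕b7⊕b12⊕b13⊕b14⊕b15⊕b20⊕b21⊕b22⊕b23⊕b28⊕b29⊕b30⊕b31 = 1⊕0⊕1⊕1⊕0⊕1⊕1⊕1⊕1⊕1⊕1⊕1⊕1⊕0⊕0⊕0 = 1
s8: b8⊕b9⊕b10⊕b11⊕b12⊕b13⊕b14⊕b15⊕b24⊕b25⊕b26⊕b27⊕b28⊕b29⊕b30⊕b31 = 0⊕0⊕1⊕1⊕0⊕1⊕1⊕1⊕1⊕0⊕1⊕1⊕1⊕0⊕0⊕0 = 1
s16: b16⊕b17⊕b18⊕b19⊕b20⊕b21⊕b22⊕b23⊕b24⊕b25⊕b26⊕b27⊕b28⊕b29⊕b30⊕b31 = 0⊕1⊕0⊕1⊕1⊕1⊕1⊕1⊕1⊕0⊕1⊕1⊕1⊕0⊕0⊕0 = 0
Syndrome (s16...s1) = 01101 → position 13.

01101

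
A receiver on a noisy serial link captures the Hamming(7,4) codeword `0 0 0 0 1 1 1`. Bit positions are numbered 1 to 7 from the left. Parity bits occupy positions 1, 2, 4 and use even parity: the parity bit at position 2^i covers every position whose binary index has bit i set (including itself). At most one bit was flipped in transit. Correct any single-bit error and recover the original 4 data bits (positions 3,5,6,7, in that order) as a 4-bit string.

s1: b1⊕b3⊕b5⊕b7 = 0⊕0⊕1⊕1 = 0
s2: b2⊕b3⊕b6⊕b7 = 0⊕0⊕1⊕1 = 0
s4: b4⊕b5⊕b6⊕b7 = 0⊕1⊕1⊕1 = 1
Syndrome (s4...s1) = 100 → position 4.
Flip bit 4: corrected codeword = 0001111
Data bits at positions 3,5,6,7: 0111

0111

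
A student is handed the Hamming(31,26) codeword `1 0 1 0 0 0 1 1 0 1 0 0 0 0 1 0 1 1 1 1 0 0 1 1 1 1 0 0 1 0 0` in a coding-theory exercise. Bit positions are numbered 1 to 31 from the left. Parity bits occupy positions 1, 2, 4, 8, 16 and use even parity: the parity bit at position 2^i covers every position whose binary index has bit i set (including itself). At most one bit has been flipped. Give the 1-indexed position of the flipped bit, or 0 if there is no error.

29

s1: b1⊕b3⊕b5⊕b7⊕b9⊕b11⊕b13⊕b15⊕b17⊕b19⊕b21⊕b23⊕b25⊕b27⊕b29⊕b31 = 1⊕1⊕0⊕1⊕0⊕0⊕0⊕1⊕1⊕1⊕0⊕1⊕1⊕0⊕1⊕0 = 1
s2: b2⊕b3⊕b6⊕b7⊕b10⊕b11⊕b14⊕b15⊕b18⊕b19⊕b22⊕b23⊕b26⊕b27⊕b30⊕b31 = 0⊕1⊕0⊕1⊕1⊕0⊕0⊕1⊕1⊕1⊕0⊕1⊕1⊕0⊕0⊕0 = 0
s4: b4⊕b5⊕b6⊕b7⊕b12⊕b13⊕b14⊕b15⊕b20⊕b21⊕b22⊕b23⊕b28⊕b29⊕b30⊕b31 = 0⊕0⊕0⊕1⊕0⊕0⊕0⊕1⊕1⊕0⊕0⊕1⊕0⊕1⊕0⊕0 = 1
s8: b8⊕b9⊕b10⊕b11⊕b12⊕b13⊕b14⊕b15⊕b24⊕b25⊕b26⊕b27⊕b28⊕b29⊕b30⊕b31 = 1⊕0⊕1⊕0⊕0⊕0⊕0⊕1⊕1⊕1⊕1⊕0⊕0⊕1⊕0⊕0 = 1
s16: b16⊕b17⊕b18⊕b19⊕b20⊕b21⊕b22⊕b23⊕b24⊕b25⊕b26⊕b27⊕b28⊕b29⊕b30⊕b31 = 0⊕1⊕1⊕1⊕1⊕0⊕0⊕1⊕1⊕1⊕1⊕0⊕0⊕1⊕0⊕0 = 1
Syndrome (s16...s1) = 11101 → position 29.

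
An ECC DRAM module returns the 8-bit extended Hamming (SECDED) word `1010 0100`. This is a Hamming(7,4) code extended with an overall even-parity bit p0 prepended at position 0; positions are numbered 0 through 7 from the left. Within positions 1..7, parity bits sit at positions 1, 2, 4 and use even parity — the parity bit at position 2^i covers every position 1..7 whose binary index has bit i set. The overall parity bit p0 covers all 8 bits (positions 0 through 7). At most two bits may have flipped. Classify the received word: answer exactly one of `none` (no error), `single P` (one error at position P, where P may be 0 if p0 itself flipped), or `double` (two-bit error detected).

s1: b1⊕b3⊕b5⊕b7 = 0⊕0⊕1⊕0 = 1
s2: b2⊕b3⊕b6⊕b7 = 1⊕0⊕0⊕0 = 1
s4: b4⊕b5⊕b6⊕b7 = 0⊕1⊕0⊕0 = 1
Syndrome (s4...s1) = 111 → position 7.
Overall parity (XOR of all 8 bits, including p0): 1⊕0⊕1⊕0⊕0⊕1⊕0⊕0 = 1
Overall=1, syndrome position=7 → single-bit error at position 7.

single 7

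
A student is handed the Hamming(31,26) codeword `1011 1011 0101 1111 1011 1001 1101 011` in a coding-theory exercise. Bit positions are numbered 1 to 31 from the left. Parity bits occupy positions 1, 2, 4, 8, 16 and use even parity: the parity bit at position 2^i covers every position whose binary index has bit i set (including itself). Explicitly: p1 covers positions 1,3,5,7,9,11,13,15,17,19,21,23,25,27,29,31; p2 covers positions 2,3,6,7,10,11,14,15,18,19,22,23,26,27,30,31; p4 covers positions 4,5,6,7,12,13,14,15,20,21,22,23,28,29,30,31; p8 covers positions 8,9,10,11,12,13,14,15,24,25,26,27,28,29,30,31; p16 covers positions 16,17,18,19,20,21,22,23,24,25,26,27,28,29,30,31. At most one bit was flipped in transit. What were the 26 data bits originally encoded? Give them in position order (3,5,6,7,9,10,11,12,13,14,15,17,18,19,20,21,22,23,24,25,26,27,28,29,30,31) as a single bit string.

11010101111100110011101011

s1: b1⊕b3⊕b5⊕b7⊕b9⊕b11⊕b13⊕b15⊕b17⊕b19⊕b21⊕b23⊕b25⊕b27⊕b29⊕b31 = 1⊕1⊕1⊕1⊕0⊕0⊕1⊕1⊕1⊕1⊕1⊕0⊕1⊕0⊕0⊕1 = 1
s2: b2⊕b3⊕b6⊕b7⊕b10⊕b11⊕b14⊕b15⊕b18⊕b19⊕b22⊕b23⊕b26⊕b27⊕b30⊕b31 = 0⊕1⊕0⊕1⊕1⊕0⊕1⊕1⊕0⊕1⊕0⊕0⊕1⊕0⊕1⊕1 = 1
s4: b4⊕b5⊕b6⊕b7⊕b12⊕b13⊕b14⊕b15⊕b20⊕b21⊕b22⊕b23⊕b28⊕b29⊕b30⊕b31 = 1⊕1⊕0⊕1⊕1⊕1⊕1⊕1⊕1⊕1⊕0⊕0⊕1⊕0⊕1⊕1 = 0
s8: b8⊕b9⊕b10⊕b11⊕b12⊕b13⊕b14⊕b15⊕b24⊕b25⊕b26⊕b27⊕b28⊕b29⊕b30⊕b31 = 1⊕0⊕1⊕0⊕1⊕1⊕1⊕1⊕1⊕1⊕1⊕0⊕1⊕0⊕1⊕1 = 0
s16: b16⊕b17⊕b18⊕b19⊕b20⊕b21⊕b22⊕b23⊕b24⊕b25⊕b26⊕b27⊕b28⊕b29⊕b30⊕b31 = 1⊕1⊕0⊕1⊕1⊕1⊕0⊕0⊕1⊕1⊕1⊕0⊕1⊕0⊕1⊕1 = 1
Syndrome (s16...s1) = 10011 → position 19.
Flip bit 19: corrected codeword = 1011101101011111100110011101011
Data bits at positions 3,5,6,7,9,10,11,12,13,14,15,17,18,19,20,21,22,23,24,25,26,27,28,29,30,31: 11010101111100110011101011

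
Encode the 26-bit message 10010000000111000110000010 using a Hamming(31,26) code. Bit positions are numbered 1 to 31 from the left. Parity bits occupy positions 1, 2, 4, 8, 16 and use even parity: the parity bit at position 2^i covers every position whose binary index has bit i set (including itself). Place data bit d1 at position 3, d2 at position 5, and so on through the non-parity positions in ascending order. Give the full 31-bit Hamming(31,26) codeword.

1011001000000000111000110000010

Place data bits at non-power-of-two positions: b3=1, b5=0, b6=0, b7=1, b9=0, b10=0, b11=0, b12=0, b13=0, b14=0, b15=0, b17=1, b18=1, b19=1, b20=0, b21=0, b22=0, b23=1, b24=1, b25=0, b26=0, b27=0, b28=0, b29=0, b30=1, b31=0.
p1 = XOR of data positions {3,5,7,9,11,13,15,17,19,21,23,25,27,29,31} = 1⊕0⊕1⊕0⊕0⊕0⊕0⊕1⊕1⊕0⊕1⊕0⊕0⊕0⊕0 = 1
p2 = XOR of data positions {3,6,7,10,11,14,15,18,19,22,23,26,27,30,31} = 1⊕0⊕1⊕0⊕0⊕0⊕0⊕1⊕1⊕0⊕1⊕0⊕0⊕1⊕0 = 0
p4 = XOR of data positions {5,6,7,12,13,14,15,20,21,22,23,28,29,30,31} = 0⊕0⊕1⊕0⊕0⊕0⊕0⊕0⊕0⊕0⊕1⊕0⊕0⊕1⊕0 = 1
p8 = XOR of data positions {9,10,11,12,13,14,15,24,25,26,27,28,29,30,31} = 0⊕0⊕0⊕0⊕0⊕0⊕0⊕1⊕0⊕0⊕0⊕0⊕0⊕1⊕0 = 0
p16 = XOR of data positions {17,18,19,20,21,22,23,24,25,26,27,28,29,30,31} = 1⊕1⊕1⊕0⊕0⊕0⊕1⊕1⊕0⊕0⊕0⊕0⊕0⊕1⊕0 = 0
Codeword b1..b31 = 1011001000000000111000110000010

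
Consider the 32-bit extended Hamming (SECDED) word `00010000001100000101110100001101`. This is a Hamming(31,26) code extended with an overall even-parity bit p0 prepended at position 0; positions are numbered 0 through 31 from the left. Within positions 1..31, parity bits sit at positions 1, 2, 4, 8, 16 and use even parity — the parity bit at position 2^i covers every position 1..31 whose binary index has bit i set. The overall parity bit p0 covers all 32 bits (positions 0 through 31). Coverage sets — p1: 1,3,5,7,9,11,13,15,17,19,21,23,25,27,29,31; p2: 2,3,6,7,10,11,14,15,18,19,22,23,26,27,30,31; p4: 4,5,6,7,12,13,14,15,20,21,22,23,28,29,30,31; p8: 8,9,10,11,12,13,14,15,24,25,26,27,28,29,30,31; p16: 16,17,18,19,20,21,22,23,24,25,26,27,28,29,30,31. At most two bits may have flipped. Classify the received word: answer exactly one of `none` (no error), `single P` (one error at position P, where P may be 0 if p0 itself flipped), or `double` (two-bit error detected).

s1: b1⊕b3⊕b5⊕b7⊕b9⊕b11⊕b13⊕b15⊕b17⊕b19⊕b21⊕b23⊕b25⊕b27⊕b29⊕b31 = 0⊕1⊕0⊕0⊕0⊕1⊕0⊕0⊕1⊕1⊕1⊕1⊕0⊕0⊕1⊕1 = 0
s2: b2⊕b3⊕b6⊕b7⊕b10⊕b11⊕b14⊕b15⊕b18⊕b19⊕b22⊕b23⊕b26⊕b27⊕b30⊕b31 = 0⊕1⊕0⊕0⊕1⊕1⊕0⊕0⊕0⊕1⊕0⊕1⊕0⊕0⊕0⊕1 = 0
s4: b4⊕b5⊕b6⊕b7⊕b12⊕b13⊕b14⊕b15⊕b20⊕b21⊕b22⊕b23⊕b28⊕b29⊕b30⊕b31 = 0⊕0⊕0⊕0⊕0⊕0⊕0⊕0⊕1⊕1⊕0⊕1⊕1⊕1⊕0⊕1 = 0
s8: b8⊕b9⊕b10⊕b11⊕b12⊕b13⊕b14⊕b15⊕b24⊕b25⊕b26⊕b27⊕b28⊕b29⊕b30⊕b31 = 0⊕0⊕1⊕1⊕0⊕0⊕0⊕0⊕0⊕0⊕0⊕0⊕1⊕1⊕0⊕1 = 1
s16: b16⊕b17⊕b18⊕b19⊕b20⊕b21⊕b22⊕b23⊕b24⊕b25⊕b26⊕b27⊕b28⊕b29⊕b30⊕b31 = 0⊕1⊕0⊕1⊕1⊕1⊕0⊕1⊕0⊕0⊕0⊕0⊕1⊕1⊕0⊕1 = 0
Syndrome (s16...s1) = 01000 → position 8.
Overall parity (XOR of all 32 bits, including p0): 0⊕0⊕0⊕1⊕0⊕0⊕0⊕0⊕0⊕0⊕1⊕1⊕0⊕0⊕0⊕0⊕0⊕1⊕0⊕1⊕1⊕1⊕0⊕1⊕0⊕0⊕0⊕0⊕1⊕1⊕0⊕1 = 1
Overall=1, syndrome position=8 → single-bit error at position 8.

single 8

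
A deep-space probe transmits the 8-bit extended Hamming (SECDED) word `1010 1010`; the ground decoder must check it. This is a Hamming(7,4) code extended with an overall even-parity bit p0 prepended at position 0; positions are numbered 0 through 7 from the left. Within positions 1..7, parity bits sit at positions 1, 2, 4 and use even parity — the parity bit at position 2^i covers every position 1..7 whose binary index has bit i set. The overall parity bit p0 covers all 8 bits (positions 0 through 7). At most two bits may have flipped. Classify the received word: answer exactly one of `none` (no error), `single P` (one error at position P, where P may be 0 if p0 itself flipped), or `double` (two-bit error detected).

s1: b1⊕b3⊕b5⊕b7 = 0⊕0⊕0⊕0 = 0
s2: b2⊕b3⊕b6⊕b7 = 1⊕0⊕1⊕0 = 0
s4: b4⊕b5⊕b6⊕b7 = 1⊕0⊕1⊕0 = 0
Syndrome (s4...s1) = 000 → position 0 (no error).
Overall parity (XOR of all 8 bits, including p0): 1⊕0⊕1⊕0⊕1⊕0⊕1⊕0 = 0
Overall=0, syndrome position=0 → no error.

none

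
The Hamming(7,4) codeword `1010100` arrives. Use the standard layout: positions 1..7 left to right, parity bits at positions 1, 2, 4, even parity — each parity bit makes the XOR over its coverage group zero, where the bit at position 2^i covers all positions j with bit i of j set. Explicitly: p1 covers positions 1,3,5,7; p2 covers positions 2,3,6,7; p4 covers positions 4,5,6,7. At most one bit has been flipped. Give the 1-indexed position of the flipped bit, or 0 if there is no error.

s1: b1⊕b3⊕b5⊕b7 = 1⊕1⊕1⊕0 = 1
s2: b2⊕b3⊕b6⊕b7 = 0⊕1⊕0⊕0 = 1
s4: b4⊕b5⊕b6⊕b7 = 0⊕1⊕0⊕0 = 1
Syndrome (s4...s1) = 111 → position 7.

7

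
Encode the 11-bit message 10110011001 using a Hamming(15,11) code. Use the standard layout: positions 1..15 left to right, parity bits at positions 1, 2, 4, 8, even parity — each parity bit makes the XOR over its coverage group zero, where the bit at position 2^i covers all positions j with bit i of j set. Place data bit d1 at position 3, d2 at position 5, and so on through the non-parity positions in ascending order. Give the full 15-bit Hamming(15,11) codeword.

Place data bits at non-power-of-two positions: b3=1, b5=0, b6=1, b7=1, b9=0, b10=0, b11=1, b12=1, b13=0, b14=0, b15=1.
p1 = XOR of data positions {3,5,7,9,11,13,15} = 1⊕0⊕1⊕0⊕1⊕0⊕1 = 0
p2 = XOR of data positions {3,6,7,10,11,14,15} = 1⊕1⊕1⊕0⊕1⊕0⊕1 = 1
p4 = XOR of data positions {5,6,7,12,13,14,15} = 0⊕1⊕1⊕1⊕0⊕0⊕1 = 0
p8 = XOR of data positions {9,10,11,12,13,14,15} = 0⊕0⊕1⊕1⊕0⊕0⊕1 = 1
Codeword b1..b15 = 011001110011001

011001110011001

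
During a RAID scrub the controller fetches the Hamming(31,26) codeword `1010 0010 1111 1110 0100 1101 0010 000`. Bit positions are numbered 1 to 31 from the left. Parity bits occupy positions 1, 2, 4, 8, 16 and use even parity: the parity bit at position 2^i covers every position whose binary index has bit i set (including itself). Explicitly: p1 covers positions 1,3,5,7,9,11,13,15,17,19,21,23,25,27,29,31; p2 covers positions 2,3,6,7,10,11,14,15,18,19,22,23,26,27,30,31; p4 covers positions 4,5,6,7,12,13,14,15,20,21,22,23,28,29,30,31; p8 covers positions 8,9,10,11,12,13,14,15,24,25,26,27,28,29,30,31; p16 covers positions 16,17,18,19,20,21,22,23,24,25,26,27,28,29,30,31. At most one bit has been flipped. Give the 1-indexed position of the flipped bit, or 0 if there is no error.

31

s1: b1⊕b3⊕b5⊕b7⊕b9⊕b11⊕b13⊕b15⊕b17⊕b19⊕b21⊕b23⊕b25⊕b27⊕b29⊕b31 = 1⊕1⊕0⊕1⊕1⊕1⊕1⊕1⊕0⊕0⊕1⊕0⊕0⊕1⊕0⊕0 = 1
s2: b2⊕b3⊕b6⊕b7⊕b10⊕b11⊕b14⊕b15⊕b18⊕b19⊕b22⊕b23⊕b26⊕b27⊕b30⊕b31 = 0⊕1⊕0⊕1⊕1⊕1⊕1⊕1⊕1⊕0⊕1⊕0⊕0⊕1⊕0⊕0 = 1
s4: b4⊕b5⊕b6⊕b7⊕b12⊕b13⊕b14⊕b15⊕b20⊕b21⊕b22⊕b23⊕b28⊕b29⊕b30⊕b31 = 0⊕0⊕0⊕1⊕1⊕1⊕1⊕1⊕0⊕1⊕1⊕0⊕0⊕0⊕0⊕0 = 1
s8: b8⊕b9⊕b10⊕b11⊕b12⊕b13⊕b14⊕b15⊕b24⊕b25⊕b26⊕b27⊕b28⊕b29⊕b30⊕b31 = 0⊕1⊕1⊕1⊕1⊕1⊕1⊕1⊕1⊕0⊕0⊕1⊕0⊕0⊕0⊕0 = 1
s16: b16⊕b17⊕b18⊕b19⊕b20⊕b21⊕b22⊕b23⊕b24⊕b25⊕b26⊕b27⊕b28⊕b29⊕b30⊕b31 = 0⊕0⊕1⊕0⊕0⊕1⊕1⊕0⊕1⊕0⊕0⊕1⊕0⊕0⊕0⊕0 = 1
Syndrome (s16...s1) = 11111 → position 31.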